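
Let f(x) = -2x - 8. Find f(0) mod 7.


f(0) = -8
-8 mod 7 = 6

6


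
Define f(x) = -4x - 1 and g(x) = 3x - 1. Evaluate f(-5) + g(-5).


f(-5) = 19
g(-5) = -16
Sum = 3

3


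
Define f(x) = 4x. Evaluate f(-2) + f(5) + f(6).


f(-2) = -8
f(5) = 20
f(6) = 24
Sum = 36

36


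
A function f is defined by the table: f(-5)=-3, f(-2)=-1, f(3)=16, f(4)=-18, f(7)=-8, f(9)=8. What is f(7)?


Reading from the table at x = 7

-8


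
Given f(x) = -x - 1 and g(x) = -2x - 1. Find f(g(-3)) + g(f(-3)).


f(g(-3)) = -6
g(f(-3)) = -5
Sum = -11

-11


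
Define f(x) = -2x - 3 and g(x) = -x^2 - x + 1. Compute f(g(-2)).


g(-2) = -1
f(-1) = -1

-1


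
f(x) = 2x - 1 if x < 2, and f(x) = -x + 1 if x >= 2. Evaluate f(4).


4 satisfies x >= 2
f(4) = -3

-3


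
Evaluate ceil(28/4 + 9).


28/4 = 7
7 + 9 = 16
ceil(16) = 16

16


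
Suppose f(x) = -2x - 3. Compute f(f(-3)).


f(-3) = 3
f(3) = -9

-9


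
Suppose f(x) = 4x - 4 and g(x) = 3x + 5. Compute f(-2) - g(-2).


f(-2) = -12
g(-2) = -1
Difference = -11

-11


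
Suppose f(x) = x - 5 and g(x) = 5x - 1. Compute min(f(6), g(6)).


f(6) = 1
g(6) = 29
min = 1

1


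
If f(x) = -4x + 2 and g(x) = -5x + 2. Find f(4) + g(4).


f(4) = -14
g(4) = -18
Sum = -32

-32


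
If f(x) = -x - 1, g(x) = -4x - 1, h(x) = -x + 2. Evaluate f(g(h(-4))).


h(-4) = 6
g(6) = -25
f(-25) = 24

24


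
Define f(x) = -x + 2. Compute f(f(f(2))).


0


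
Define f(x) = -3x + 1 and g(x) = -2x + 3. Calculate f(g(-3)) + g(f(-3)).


f(g(-3)) = -26
g(f(-3)) = -17
Sum = -43

-43


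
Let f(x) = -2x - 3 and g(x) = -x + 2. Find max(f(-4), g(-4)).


f(-4) = 5
g(-4) = 6
max = 6

6


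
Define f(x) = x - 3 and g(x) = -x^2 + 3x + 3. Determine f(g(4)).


g(4) = -1
f(-1) = -4

-4


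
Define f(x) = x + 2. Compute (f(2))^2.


f(2) = 4
(4)^2 = 16

16


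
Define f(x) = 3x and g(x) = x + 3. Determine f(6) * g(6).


f(6) = 18
g(6) = 9
Product = 162

162


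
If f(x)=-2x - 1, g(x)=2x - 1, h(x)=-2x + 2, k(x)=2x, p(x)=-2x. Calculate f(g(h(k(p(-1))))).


p(-1) = 2
k(2) = 4
h(4) = -6
g(-6) = -13
f(-13) = 25

25


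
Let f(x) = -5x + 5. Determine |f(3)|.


f(3) = -10
|-10| = 10

10


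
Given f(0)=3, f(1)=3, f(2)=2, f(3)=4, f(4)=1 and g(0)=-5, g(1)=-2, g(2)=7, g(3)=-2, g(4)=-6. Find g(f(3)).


f(3) = 4
g(4) = -6

-6


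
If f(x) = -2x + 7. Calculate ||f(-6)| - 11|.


8


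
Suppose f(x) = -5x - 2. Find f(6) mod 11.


f(6) = -32
-32 mod 11 = 1

1


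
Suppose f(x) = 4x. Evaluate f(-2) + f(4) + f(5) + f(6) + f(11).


f(-2) = -8
f(4) = 16
f(5) = 20
f(6) = 24
f(11) = 44
Sum = 96

96


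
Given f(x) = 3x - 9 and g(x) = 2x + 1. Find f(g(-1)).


g(-1) = -1
f(-1) = -12

-12


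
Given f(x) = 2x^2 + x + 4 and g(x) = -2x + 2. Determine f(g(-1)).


g(-1) = 4
f(4) = 2*(4)^2 + 1*(4) + 4 = 40

40


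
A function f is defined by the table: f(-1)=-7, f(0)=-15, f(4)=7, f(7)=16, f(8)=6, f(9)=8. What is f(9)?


Reading from the table at x = 9

8


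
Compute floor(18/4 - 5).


18/4 = 4.5
4.5 - 5 = -0.5
floor(-0.5) = -1

-1


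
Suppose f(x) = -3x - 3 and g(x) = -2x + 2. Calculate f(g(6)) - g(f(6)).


f(g(6)) = 27
g(f(6)) = 44
Difference = -17

-17


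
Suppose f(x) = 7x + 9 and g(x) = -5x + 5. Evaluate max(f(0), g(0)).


9


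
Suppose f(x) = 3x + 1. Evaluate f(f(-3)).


f(-3) = -8
f(-8) = -23

-23


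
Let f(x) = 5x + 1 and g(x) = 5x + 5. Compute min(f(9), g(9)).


f(9) = 46
g(9) = 50
min = 46

46


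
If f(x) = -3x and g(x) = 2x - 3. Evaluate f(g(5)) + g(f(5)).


-54


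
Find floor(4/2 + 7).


4/2 = 2
2 + 7 = 9
floor(9) = 9

9


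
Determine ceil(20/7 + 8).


20/7 = 2.8571
2.8571 + 8 = 10.8571
ceil(10.8571) = 11

11


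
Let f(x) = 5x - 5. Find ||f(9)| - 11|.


f(9) = 40
|40| = 40
|40 - 11| = 29

29


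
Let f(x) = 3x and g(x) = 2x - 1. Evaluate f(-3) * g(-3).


63


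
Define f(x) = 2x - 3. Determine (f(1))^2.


f(1) = -1
(-1)^2 = 1

1


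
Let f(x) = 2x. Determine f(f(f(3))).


24


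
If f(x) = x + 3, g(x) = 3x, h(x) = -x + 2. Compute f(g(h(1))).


h(1) = 1
g(1) = 3
f(3) = 6

6


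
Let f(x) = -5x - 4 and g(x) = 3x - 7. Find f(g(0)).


31


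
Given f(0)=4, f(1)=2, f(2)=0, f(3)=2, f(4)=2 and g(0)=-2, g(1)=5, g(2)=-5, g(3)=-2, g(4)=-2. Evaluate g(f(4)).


f(4) = 2
g(2) = -5

-5


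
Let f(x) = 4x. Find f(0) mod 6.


0


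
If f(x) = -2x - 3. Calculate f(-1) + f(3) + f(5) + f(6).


f(-1) = -1
f(3) = -9
f(5) = -13
f(6) = -15
Sum = -38

-38


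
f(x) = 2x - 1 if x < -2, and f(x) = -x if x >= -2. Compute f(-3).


-3 satisfies x < -2
f(-3) = -7

-7


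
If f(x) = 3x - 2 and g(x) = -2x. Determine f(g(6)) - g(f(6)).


-6


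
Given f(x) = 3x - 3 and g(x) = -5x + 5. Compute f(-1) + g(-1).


f(-1) = -6
g(-1) = 10
Sum = 4

4


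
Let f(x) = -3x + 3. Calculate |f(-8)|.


27


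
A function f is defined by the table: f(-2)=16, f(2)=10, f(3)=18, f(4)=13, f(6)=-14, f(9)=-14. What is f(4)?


Reading from the table at x = 4

13


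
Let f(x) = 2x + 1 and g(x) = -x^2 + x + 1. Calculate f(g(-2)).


-9


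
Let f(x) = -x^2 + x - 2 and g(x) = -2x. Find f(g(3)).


g(3) = -6
f(-6) = (-1)*(-6)^2 + 1*(-6) - 2 = -44

-44


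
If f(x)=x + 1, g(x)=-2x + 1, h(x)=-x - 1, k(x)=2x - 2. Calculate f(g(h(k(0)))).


k(0) = -2
h(-2) = 1
g(1) = -1
f(-1) = 0

0


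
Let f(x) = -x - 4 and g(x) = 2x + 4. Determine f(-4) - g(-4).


4


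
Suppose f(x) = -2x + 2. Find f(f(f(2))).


f(2) = -2
f(-2) = 6
f(6) = -10

-10


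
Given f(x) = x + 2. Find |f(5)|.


f(5) = 7
|7| = 7

7


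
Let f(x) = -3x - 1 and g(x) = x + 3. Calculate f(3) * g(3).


f(3) = -10
g(3) = 6
Product = -60

-60


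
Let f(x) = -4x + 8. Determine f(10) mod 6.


f(10) = -32
-32 mod 6 = 4

4


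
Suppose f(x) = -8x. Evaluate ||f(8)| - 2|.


f(8) = -64
|-64| = 64
|64 - 2| = 62

62


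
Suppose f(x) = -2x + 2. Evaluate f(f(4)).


14


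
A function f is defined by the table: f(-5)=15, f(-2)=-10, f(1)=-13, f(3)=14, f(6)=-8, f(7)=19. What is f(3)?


14


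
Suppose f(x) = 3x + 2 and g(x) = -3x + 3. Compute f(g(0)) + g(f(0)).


f(g(0)) = 11
g(f(0)) = -3
Sum = 8

8


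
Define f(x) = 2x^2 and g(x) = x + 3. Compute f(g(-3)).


g(-3) = 0
f(0) = 2*(0)^2 = 0

0


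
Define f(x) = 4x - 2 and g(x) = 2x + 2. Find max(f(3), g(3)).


10


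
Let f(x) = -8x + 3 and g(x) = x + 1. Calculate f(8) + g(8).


f(8) = -61
g(8) = 9
Sum = -52

-52


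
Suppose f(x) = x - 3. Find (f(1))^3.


f(1) = -2
(-2)^3 = -8

-8


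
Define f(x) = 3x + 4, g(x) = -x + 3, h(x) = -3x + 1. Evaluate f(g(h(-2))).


h(-2) = 7
g(7) = -4
f(-4) = -8

-8


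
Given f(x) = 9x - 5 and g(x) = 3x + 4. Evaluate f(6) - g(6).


27


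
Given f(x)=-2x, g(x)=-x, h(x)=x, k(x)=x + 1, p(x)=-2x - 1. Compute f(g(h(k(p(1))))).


-4


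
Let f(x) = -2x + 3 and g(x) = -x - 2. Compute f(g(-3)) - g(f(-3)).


f(g(-3)) = 1
g(f(-3)) = -11
Difference = 12

12


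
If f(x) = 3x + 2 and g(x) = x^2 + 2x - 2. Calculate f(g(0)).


-4


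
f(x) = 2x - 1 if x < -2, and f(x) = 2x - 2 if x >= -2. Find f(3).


3 satisfies x >= -2
f(3) = 4

4


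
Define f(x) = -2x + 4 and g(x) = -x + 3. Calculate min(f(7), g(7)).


f(7) = -10
g(7) = -4
min = -10

-10


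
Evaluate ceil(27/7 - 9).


-5


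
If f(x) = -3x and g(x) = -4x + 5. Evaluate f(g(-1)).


g(-1) = 9
f(9) = -27

-27


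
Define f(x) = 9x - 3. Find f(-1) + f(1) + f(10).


f(-1) = -12
f(1) = 6
f(10) = 87
Sum = 81

81


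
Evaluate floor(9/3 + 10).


9/3 = 3
3 + 10 = 13
floor(13) = 13

13


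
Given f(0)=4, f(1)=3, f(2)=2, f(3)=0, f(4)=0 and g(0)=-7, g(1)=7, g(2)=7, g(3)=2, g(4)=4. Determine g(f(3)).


f(3) = 0
g(0) = -7

-7


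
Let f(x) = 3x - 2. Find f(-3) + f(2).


f(-3) = -11
f(2) = 4
Sum = -7

-7


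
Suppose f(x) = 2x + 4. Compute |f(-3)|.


f(-3) = -2
|-2| = 2

2


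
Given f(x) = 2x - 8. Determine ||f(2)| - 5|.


1


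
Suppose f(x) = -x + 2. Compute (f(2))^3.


0


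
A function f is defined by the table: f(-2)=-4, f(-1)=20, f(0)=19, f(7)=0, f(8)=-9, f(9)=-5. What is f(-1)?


20


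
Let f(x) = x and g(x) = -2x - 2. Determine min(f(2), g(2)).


f(2) = 2
g(2) = -6
min = -6

-6


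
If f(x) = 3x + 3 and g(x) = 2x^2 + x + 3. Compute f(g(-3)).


g(-3) = 18
f(18) = 57

57


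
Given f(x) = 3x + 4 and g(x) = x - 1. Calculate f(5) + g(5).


f(5) = 19
g(5) = 4
Sum = 23

23


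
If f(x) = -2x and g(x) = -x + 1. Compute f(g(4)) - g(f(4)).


f(g(4)) = 6
g(f(4)) = 9
Difference = -3

-3


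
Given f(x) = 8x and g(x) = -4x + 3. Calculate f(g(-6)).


g(-6) = 27
f(27) = 216

216


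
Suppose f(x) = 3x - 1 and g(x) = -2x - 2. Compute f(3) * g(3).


f(3) = 8
g(3) = -8
Product = -64

-64


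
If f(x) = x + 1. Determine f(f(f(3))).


6


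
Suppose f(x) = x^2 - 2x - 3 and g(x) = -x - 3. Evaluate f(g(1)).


g(1) = -4
f(-4) = 1*(-4)^2 - 2*(-4) - 3 = 21

21


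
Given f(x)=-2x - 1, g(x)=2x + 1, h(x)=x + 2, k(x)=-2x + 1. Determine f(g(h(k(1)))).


-7


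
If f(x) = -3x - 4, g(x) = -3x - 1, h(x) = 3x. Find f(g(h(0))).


h(0) = 0
g(0) = -1
f(-1) = -1

-1


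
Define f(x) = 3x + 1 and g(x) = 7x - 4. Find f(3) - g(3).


f(3) = 10
g(3) = 17
Difference = -7

-7


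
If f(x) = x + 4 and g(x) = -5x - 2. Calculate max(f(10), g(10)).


f(10) = 14
g(10) = -52
max = 14

14


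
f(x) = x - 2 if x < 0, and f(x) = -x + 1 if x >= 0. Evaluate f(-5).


-5 satisfies x < 0
f(-5) = -7

-7


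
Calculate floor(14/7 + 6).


14/7 = 2
2 + 6 = 8
floor(8) = 8

8


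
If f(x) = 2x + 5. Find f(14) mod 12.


f(14) = 33
33 mod 12 = 9

9


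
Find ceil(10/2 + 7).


12


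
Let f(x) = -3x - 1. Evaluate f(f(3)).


f(3) = -10
f(-10) = 29

29


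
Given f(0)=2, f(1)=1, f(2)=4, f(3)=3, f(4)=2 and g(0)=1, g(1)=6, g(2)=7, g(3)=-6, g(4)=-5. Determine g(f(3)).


-6


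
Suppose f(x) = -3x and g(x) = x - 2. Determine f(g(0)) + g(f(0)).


f(g(0)) = 6
g(f(0)) = -2
Sum = 4

4


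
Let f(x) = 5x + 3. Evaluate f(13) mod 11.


f(13) = 68
68 mod 11 = 2

2


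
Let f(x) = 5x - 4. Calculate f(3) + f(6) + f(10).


f(3) = 11
f(6) = 26
f(10) = 46
Sum = 83

83


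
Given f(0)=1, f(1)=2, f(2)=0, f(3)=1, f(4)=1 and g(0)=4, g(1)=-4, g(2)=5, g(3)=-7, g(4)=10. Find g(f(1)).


f(1) = 2
g(2) = 5

5


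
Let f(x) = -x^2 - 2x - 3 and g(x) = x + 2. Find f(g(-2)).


-3


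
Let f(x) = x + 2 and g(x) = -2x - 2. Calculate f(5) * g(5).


f(5) = 7
g(5) = -12
Product = -84

-84


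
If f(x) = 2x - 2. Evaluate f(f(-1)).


f(-1) = -4
f(-4) = -10

-10


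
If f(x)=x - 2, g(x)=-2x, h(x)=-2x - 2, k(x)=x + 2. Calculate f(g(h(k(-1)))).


k(-1) = 1
h(1) = -4
g(-4) = 8
f(8) = 6

6


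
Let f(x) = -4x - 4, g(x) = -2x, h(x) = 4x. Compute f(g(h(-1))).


h(-1) = -4
g(-4) = 8
f(8) = -36

-36


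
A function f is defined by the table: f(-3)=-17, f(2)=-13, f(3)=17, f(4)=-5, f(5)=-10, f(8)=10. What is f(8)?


Reading from the table at x = 8

10


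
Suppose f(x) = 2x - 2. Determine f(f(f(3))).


f(3) = 4
f(4) = 6
f(6) = 10

10


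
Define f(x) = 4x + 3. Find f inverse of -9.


Solve 4x + 3 = -9
x = (-9 - 3) / 4 = -3

-3


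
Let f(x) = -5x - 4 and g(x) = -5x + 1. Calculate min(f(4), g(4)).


f(4) = -24
g(4) = -19
min = -24

-24


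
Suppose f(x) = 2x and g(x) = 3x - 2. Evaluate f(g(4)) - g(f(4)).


-2


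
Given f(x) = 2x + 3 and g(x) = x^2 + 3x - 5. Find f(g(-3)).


g(-3) = -5
f(-5) = -7

-7


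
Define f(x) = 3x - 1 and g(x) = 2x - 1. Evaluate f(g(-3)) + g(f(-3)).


f(g(-3)) = -22
g(f(-3)) = -21
Sum = -43

-43


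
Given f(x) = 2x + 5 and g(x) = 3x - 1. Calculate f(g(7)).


45


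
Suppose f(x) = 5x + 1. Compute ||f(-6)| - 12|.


f(-6) = -29
|-29| = 29
|29 - 12| = 17

17


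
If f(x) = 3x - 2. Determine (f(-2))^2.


f(-2) = -8
(-8)^2 = 64

64


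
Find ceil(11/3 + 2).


6


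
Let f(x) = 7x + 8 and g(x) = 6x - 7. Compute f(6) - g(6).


f(6) = 50
g(6) = 29
Difference = 21

21


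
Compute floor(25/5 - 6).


-1


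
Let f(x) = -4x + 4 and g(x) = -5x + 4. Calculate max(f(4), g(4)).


f(4) = -12
g(4) = -16
max = -12

-12


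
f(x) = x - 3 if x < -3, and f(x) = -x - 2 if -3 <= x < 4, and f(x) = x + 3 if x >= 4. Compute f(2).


2 satisfies -3 <= x < 4
f(2) = -4

-4


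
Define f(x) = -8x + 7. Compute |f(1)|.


f(1) = -1
|-1| = 1

1


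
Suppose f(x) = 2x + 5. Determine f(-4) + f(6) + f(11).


41


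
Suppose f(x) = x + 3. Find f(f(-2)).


f(-2) = 1
f(1) = 4

4


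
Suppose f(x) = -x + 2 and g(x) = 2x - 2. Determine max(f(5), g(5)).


8


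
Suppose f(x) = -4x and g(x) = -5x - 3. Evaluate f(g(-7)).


g(-7) = 32
f(32) = -128

-128


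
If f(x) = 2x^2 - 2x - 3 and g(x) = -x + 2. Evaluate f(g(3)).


g(3) = -1
f(-1) = 2*(-1)^2 - 2*(-1) - 3 = 1

1


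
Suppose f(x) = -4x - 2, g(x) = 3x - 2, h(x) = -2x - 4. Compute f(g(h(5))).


174


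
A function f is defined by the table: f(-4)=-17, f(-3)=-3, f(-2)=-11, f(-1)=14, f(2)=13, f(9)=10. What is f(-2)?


Reading from the table at x = -2

-11


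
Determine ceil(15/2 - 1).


7


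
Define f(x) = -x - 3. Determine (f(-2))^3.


-1


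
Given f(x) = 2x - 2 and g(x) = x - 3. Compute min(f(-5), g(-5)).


f(-5) = -12
g(-5) = -8
min = -12

-12


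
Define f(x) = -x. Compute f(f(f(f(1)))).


f(1) = -1
f(-1) = 1
f(1) = -1
f(-1) = 1

1


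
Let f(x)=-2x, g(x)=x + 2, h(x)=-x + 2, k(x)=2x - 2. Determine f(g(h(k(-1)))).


k(-1) = -4
h(-4) = 6
g(6) = 8
f(8) = -16

-16


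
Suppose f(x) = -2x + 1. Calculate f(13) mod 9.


f(13) = -25
-25 mod 9 = 2

2


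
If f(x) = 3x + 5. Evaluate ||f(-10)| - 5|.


f(-10) = -25
|-25| = 25
|25 - 5| = 20

20


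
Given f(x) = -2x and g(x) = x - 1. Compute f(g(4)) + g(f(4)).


f(g(4)) = -6
g(f(4)) = -9
Sum = -15

-15


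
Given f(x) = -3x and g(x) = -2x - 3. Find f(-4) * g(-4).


f(-4) = 12
g(-4) = 5
Product = 60

60


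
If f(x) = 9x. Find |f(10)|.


f(10) = 90
|90| = 90

90


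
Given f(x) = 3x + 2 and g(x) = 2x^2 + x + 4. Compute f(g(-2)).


g(-2) = 10
f(10) = 32

32


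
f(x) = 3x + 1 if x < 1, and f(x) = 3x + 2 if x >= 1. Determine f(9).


9 satisfies x >= 1
f(9) = 29

29


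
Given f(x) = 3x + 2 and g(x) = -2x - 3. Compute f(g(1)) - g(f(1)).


f(g(1)) = -13
g(f(1)) = -13
Difference = 0

0


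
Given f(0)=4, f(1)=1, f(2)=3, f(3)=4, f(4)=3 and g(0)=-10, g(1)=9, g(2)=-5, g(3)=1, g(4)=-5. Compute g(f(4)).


f(4) = 3
g(3) = 1

1


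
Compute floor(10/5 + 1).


10/5 = 2
2 + 1 = 3
floor(3) = 3

3


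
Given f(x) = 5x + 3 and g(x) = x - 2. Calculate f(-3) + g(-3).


f(-3) = -12
g(-3) = -5
Sum = -17

-17


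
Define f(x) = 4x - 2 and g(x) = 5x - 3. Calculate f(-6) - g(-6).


f(-6) = -26
g(-6) = -33
Difference = 7

7


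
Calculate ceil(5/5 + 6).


5/5 = 1
1 + 6 = 7
ceil(7) = 7

7


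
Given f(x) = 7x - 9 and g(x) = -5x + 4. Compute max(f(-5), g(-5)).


f(-5) = -44
g(-5) = 29
max = 29

29


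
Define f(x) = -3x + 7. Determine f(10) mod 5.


f(10) = -23
-23 mod 5 = 2

2


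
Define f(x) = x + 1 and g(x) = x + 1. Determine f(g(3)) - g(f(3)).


f(g(3)) = 5
g(f(3)) = 5
Difference = 0

0


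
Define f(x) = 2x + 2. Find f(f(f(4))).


f(4) = 10
f(10) = 22
f(22) = 46

46


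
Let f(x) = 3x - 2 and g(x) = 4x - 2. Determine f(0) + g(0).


f(0) = -2
g(0) = -2
Sum = -4

-4


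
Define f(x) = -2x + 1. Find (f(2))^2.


f(2) = -3
(-3)^2 = 9

9


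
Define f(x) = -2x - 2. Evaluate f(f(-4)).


f(-4) = 6
f(6) = -14

-14


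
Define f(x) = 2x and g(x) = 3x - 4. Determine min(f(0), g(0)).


-4


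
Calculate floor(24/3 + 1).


24/3 = 8
8 + 1 = 9
floor(9) = 9

9


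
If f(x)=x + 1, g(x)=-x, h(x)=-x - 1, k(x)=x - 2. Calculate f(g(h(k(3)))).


3


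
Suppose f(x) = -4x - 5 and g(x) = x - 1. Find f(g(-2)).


g(-2) = -3
f(-3) = 7

7


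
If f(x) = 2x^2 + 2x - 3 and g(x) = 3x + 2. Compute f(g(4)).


g(4) = 14
f(14) = 2*(14)^2 + 2*(14) - 3 = 417

417


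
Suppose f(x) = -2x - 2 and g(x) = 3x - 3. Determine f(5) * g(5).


f(5) = -12
g(5) = 12
Product = -144

-144


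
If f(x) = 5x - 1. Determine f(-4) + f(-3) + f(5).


f(-4) = -21
f(-3) = -16
f(5) = 24
Sum = -13

-13


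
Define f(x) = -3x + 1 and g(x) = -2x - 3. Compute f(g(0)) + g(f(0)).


f(g(0)) = 10
g(f(0)) = -5
Sum = 5

5


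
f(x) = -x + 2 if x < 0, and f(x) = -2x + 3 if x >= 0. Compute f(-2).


-2 satisfies x < 0
f(-2) = 4

4


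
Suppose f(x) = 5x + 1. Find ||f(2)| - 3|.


f(2) = 11
|11| = 11
|11 - 3| = 8

8


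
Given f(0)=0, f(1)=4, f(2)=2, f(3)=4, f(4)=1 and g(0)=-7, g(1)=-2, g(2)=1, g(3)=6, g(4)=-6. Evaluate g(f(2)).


1


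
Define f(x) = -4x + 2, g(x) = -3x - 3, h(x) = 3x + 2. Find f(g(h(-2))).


h(-2) = -4
g(-4) = 9
f(9) = -34

-34


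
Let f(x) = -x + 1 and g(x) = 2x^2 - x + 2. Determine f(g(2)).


-7


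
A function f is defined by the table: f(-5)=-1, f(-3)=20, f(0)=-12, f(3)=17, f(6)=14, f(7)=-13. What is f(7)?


-13


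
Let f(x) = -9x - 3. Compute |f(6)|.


f(6) = -57
|-57| = 57

57


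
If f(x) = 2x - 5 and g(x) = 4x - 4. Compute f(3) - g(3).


f(3) = 1
g(3) = 8
Difference = -7

-7


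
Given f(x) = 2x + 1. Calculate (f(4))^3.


f(4) = 9
(9)^3 = 729

729


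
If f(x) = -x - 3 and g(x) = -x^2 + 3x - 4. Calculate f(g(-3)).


g(-3) = -22
f(-22) = 19

19


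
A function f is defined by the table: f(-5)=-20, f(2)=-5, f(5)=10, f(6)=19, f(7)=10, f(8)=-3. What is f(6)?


Reading from the table at x = 6

19


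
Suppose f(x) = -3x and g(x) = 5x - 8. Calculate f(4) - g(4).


-24


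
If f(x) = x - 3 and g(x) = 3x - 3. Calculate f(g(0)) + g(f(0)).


f(g(0)) = -6
g(f(0)) = -12
Sum = -18

-18


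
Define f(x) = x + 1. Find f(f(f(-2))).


1


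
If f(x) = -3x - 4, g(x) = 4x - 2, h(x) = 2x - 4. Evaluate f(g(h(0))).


h(0) = -4
g(-4) = -18
f(-18) = 50

50


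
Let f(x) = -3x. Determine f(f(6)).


f(6) = -18
f(-18) = 54

54


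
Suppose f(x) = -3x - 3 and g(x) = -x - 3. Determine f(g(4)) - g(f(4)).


f(g(4)) = 18
g(f(4)) = 12
Difference = 6

6


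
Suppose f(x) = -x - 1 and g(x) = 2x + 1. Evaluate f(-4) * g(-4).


f(-4) = 3
g(-4) = -7
Product = -21

-21


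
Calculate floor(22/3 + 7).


22/3 = 7.3333
7.3333 + 7 = 14.3333
floor(14.3333) = 14

14


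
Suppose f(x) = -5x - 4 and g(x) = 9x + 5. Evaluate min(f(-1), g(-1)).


f(-1) = 1
g(-1) = -4
min = -4

-4


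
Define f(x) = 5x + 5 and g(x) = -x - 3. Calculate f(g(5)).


g(5) = -8
f(-8) = -35

-35


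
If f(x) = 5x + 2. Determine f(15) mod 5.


2


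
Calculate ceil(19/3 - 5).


19/3 = 6.3333
6.3333 - 5 = 1.3333
ceil(1.3333) = 2

2


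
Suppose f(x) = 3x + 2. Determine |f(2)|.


f(2) = 8
|8| = 8

8


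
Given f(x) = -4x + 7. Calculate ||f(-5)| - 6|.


f(-5) = 27
|27| = 27
|27 - 6| = 21

21


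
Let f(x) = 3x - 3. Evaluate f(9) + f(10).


51


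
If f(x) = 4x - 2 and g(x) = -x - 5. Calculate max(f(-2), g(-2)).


f(-2) = -10
g(-2) = -3
max = -3

-3


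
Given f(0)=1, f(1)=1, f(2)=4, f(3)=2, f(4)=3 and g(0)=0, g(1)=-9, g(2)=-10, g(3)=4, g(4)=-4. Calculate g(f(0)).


f(0) = 1
g(1) = -9

-9


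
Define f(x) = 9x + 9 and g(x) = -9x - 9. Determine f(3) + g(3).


f(3) = 36
g(3) = -36
Sum = 0

0


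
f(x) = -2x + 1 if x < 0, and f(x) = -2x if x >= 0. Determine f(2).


-4


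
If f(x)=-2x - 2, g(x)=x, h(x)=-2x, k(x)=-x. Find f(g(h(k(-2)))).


k(-2) = 2
h(2) = -4
g(-4) = -4
f(-4) = 6

6


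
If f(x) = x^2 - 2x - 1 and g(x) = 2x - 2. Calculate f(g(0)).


g(0) = -2
f(-2) = 1*(-2)^2 - 2*(-2) - 1 = 7

7


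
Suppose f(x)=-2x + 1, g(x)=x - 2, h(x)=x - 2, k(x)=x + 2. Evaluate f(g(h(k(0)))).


5


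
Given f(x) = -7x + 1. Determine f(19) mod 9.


f(19) = -132
-132 mod 9 = 3

3


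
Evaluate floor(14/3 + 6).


14/3 = 4.6667
4.6667 + 6 = 10.6667
floor(10.6667) = 10

10


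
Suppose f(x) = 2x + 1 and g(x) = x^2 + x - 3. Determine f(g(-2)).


g(-2) = -1
f(-1) = -1

-1


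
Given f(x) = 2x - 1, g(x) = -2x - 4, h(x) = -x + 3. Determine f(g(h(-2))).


h(-2) = 5
g(5) = -14
f(-14) = -29

-29


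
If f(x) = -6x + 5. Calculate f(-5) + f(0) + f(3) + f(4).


8


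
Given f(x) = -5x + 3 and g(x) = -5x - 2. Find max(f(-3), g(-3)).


f(-3) = 18
g(-3) = 13
max = 18

18


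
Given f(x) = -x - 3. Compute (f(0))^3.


f(0) = -3
(-3)^3 = -27

-27


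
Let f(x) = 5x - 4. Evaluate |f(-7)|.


f(-7) = -39
|-39| = 39

39


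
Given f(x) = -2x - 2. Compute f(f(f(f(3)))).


f(3) = -8
f(-8) = 14
f(14) = -30
f(-30) = 58

58


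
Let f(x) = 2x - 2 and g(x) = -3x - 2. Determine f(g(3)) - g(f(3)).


-10


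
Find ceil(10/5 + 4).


10/5 = 2
2 + 4 = 6
ceil(6) = 6

6


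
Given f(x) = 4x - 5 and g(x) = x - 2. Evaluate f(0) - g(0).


-3


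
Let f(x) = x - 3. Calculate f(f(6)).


f(6) = 3
f(3) = 0

0


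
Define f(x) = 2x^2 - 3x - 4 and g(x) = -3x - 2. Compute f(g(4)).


430


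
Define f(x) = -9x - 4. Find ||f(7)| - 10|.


f(7) = -67
|-67| = 67
|67 - 10| = 57

57


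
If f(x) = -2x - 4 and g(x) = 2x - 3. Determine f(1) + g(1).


f(1) = -6
g(1) = -1
Sum = -7

-7


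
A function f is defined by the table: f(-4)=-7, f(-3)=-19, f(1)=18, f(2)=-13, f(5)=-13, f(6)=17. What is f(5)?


Reading from the table at x = 5

-13


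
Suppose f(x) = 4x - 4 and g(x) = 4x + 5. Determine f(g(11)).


g(11) = 49
f(49) = 192

192


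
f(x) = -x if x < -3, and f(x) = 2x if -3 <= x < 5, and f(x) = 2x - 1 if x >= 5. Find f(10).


10 satisfies x >= 5
f(10) = 19

19


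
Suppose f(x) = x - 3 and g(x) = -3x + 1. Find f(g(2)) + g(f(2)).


f(g(2)) = -8
g(f(2)) = 4
Sum = -4

-4


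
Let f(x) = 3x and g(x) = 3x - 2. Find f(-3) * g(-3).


f(-3) = -9
g(-3) = -11
Product = 99

99


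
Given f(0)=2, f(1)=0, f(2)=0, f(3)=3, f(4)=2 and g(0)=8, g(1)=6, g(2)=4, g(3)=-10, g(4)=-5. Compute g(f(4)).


f(4) = 2
g(2) = 4

4


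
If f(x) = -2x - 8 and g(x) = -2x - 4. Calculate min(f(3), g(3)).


f(3) = -14
g(3) = -10
min = -14

-14


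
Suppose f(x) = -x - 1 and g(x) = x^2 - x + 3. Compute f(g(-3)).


-16


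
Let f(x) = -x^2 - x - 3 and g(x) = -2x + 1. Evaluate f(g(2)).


-9


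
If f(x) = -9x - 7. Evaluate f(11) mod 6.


f(11) = -106
-106 mod 6 = 2

2


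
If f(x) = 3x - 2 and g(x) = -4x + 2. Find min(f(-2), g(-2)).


f(-2) = -8
g(-2) = 10
min = -8

-8


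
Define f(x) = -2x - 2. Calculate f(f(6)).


f(6) = -14
f(-14) = 26

26


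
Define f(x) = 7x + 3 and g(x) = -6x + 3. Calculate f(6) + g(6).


f(6) = 45
g(6) = -33
Sum = 12

12


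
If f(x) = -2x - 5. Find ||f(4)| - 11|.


2


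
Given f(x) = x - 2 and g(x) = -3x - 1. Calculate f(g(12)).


g(12) = -37
f(-37) = -39

-39


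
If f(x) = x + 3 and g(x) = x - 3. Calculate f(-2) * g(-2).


f(-2) = 1
g(-2) = -5
Product = -5

-5


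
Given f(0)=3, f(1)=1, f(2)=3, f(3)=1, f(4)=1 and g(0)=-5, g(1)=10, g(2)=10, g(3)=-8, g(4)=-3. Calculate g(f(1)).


f(1) = 1
g(1) = 10

10


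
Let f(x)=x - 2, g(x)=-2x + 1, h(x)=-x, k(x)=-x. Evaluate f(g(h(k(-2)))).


k(-2) = 2
h(2) = -2
g(-2) = 5
f(5) = 3

3


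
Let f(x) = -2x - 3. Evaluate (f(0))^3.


f(0) = -3
(-3)^3 = -27

-27


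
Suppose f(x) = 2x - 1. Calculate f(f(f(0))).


f(0) = -1
f(-1) = -3
f(-3) = -7

-7


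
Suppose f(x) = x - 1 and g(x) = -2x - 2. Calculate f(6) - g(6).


f(6) = 5
g(6) = -14
Difference = 19

19


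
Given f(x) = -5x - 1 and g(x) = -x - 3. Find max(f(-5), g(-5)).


f(-5) = 24
g(-5) = 2
max = 24

24


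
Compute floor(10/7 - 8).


10/7 = 1.4286
1.4286 - 8 = -6.5714
floor(-6.5714) = -7

-7


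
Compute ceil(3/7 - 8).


3/7 = 0.4286
0.4286 - 8 = -7.5714
ceil(-7.5714) = -7

-7


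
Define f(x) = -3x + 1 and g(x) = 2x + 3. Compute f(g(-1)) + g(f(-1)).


f(g(-1)) = -2
g(f(-1)) = 11
Sum = 9

9


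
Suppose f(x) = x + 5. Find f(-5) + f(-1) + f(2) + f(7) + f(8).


f(-5) = 0
f(-1) = 4
f(2) = 7
f(7) = 12
f(8) = 13
Sum = 36

36


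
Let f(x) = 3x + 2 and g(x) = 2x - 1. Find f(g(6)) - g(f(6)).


f(g(6)) = 35
g(f(6)) = 39
Difference = -4

-4


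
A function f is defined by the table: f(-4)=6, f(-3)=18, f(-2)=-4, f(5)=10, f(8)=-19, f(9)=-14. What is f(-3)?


18


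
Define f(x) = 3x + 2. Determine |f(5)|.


f(5) = 17
|17| = 17

17


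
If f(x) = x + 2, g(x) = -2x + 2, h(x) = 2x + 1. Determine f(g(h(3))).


h(3) = 7
g(7) = -12
f(-12) = -10

-10


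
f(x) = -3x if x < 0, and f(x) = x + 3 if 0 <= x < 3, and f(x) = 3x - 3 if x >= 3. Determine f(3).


3 satisfies x >= 3
f(3) = 6

6


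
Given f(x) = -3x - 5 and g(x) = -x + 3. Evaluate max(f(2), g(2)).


f(2) = -11
g(2) = 1
max = 1

1


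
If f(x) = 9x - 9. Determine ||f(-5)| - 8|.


f(-5) = -54
|-54| = 54
|54 - 8| = 46

46


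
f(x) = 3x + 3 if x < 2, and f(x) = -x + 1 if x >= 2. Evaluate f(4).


4 satisfies x >= 2
f(4) = -3

-3


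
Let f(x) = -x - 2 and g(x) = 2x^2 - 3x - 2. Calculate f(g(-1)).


g(-1) = 3
f(3) = -5

-5


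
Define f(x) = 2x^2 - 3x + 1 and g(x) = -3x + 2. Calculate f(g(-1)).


36


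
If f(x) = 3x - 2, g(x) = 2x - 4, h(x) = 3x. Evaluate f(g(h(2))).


22


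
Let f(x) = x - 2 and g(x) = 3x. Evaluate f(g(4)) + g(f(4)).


f(g(4)) = 10
g(f(4)) = 6
Sum = 16

16


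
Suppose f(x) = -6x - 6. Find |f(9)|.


f(9) = -60
|-60| = 60

60


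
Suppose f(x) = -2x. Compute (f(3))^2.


36


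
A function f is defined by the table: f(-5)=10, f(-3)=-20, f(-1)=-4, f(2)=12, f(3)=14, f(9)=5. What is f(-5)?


Reading from the table at x = -5

10


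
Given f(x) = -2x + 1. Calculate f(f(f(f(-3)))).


f(-3) = 7
f(7) = -13
f(-13) = 27
f(27) = -53

-53


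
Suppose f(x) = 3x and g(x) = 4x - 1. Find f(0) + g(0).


f(0) = 0
g(0) = -1
Sum = -1

-1


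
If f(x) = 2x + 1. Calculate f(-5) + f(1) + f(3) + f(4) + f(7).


25


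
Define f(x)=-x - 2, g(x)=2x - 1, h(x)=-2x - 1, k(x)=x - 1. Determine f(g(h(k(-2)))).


k(-2) = -3
h(-3) = 5
g(5) = 9
f(9) = -11

-11


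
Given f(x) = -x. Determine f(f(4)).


f(4) = -4
f(-4) = 4

4


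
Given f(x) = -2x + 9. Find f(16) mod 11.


f(16) = -23
-23 mod 11 = 10

10


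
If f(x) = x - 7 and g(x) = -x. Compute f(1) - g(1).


f(1) = -6
g(1) = -1
Difference = -5

-5


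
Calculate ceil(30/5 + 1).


30/5 = 6
6 + 1 = 7
ceil(7) = 7

7


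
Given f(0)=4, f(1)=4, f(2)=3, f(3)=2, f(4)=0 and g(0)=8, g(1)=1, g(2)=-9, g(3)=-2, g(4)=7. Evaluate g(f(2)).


f(2) = 3
g(3) = -2

-2


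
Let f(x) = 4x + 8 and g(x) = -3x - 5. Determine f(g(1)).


g(1) = -8
f(-8) = -24

-24


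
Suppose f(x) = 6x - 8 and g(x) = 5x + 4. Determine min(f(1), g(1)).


f(1) = -2
g(1) = 9
min = -2

-2


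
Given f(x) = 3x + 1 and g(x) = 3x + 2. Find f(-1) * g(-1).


f(-1) = -2
g(-1) = -1
Product = 2

2


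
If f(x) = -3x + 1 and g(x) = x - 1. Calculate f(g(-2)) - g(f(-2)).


f(g(-2)) = 10
g(f(-2)) = 6
Difference = 4

4


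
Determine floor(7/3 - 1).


1


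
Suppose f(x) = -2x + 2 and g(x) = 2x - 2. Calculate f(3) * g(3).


-16


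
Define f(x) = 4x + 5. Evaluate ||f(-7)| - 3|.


f(-7) = -23
|-23| = 23
|23 - 3| = 20

20


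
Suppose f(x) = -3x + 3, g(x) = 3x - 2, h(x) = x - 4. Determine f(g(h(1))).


h(1) = -3
g(-3) = -11
f(-11) = 36

36


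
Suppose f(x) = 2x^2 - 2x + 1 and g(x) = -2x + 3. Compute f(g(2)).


5


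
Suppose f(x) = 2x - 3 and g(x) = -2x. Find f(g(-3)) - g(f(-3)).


-9


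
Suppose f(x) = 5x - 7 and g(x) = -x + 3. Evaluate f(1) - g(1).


f(1) = -2
g(1) = 2
Difference = -4

-4


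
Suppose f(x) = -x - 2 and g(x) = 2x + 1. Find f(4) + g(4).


3


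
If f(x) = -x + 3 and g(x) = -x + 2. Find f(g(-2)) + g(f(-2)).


f(g(-2)) = -1
g(f(-2)) = -3
Sum = -4

-4


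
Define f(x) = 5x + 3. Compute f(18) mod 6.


f(18) = 93
93 mod 6 = 3

3


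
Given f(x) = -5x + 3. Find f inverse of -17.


Solve -5x + 3 = -17
x = (-17 - 3) / (-5) = 4

4


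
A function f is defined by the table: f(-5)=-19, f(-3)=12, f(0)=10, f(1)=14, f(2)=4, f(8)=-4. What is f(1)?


Reading from the table at x = 1

14


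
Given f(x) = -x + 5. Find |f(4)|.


f(4) = 1
|1| = 1

1


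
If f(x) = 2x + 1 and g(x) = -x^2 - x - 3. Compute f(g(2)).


g(2) = -9
f(-9) = -17

-17


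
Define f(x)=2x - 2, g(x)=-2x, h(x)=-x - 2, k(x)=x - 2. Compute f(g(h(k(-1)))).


-6


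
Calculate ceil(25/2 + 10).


25/2 = 12.5
12.5 + 10 = 22.5
ceil(22.5) = 23

23


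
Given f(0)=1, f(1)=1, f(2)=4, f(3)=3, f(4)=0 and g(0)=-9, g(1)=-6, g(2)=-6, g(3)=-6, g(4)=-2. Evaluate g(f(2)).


-2


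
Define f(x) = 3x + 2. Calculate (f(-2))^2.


16


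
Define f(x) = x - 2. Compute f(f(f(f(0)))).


f(0) = -2
f(-2) = -4
f(-4) = -6
f(-6) = -8

-8


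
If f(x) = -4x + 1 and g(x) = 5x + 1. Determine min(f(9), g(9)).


-35


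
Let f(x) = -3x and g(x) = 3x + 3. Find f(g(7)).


g(7) = 24
f(24) = -72

-72


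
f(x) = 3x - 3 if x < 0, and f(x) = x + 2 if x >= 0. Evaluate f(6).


6 satisfies x >= 0
f(6) = 8

8


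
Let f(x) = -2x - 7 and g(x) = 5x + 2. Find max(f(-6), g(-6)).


5


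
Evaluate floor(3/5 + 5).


3/5 = 0.6
0.6 + 5 = 5.6
floor(5.6) = 5

5


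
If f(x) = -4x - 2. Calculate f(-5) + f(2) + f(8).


-26


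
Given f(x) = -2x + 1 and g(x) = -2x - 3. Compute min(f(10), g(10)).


f(10) = -19
g(10) = -23
min = -23

-23


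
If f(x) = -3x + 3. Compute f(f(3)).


f(3) = -6
f(-6) = 21

21


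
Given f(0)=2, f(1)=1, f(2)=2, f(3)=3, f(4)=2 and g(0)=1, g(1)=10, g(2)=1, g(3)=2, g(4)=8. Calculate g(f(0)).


f(0) = 2
g(2) = 1

1


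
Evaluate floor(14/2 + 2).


14/2 = 7
7 + 2 = 9
floor(9) = 9

9


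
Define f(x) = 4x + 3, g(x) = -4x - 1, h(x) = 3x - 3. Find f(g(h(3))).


h(3) = 6
g(6) = -25
f(-25) = -97

-97


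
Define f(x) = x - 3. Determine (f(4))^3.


1


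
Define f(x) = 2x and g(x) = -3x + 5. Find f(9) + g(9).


f(9) = 18
g(9) = -22
Sum = -4

-4


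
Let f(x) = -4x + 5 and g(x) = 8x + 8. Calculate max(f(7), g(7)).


f(7) = -23
g(7) = 64
max = 64

64


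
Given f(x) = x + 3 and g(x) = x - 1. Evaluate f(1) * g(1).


0


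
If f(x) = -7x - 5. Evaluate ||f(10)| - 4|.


f(10) = -75
|-75| = 75
|75 - 4| = 71

71


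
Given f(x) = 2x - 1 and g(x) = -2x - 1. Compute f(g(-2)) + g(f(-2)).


f(g(-2)) = 5
g(f(-2)) = 9
Sum = 14

14


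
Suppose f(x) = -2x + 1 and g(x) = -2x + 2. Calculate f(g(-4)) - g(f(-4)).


f(g(-4)) = -19
g(f(-4)) = -16
Difference = -3

-3


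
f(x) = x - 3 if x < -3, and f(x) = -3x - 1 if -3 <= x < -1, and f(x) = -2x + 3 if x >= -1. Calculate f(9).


9 satisfies x >= -1
f(9) = -15

-15


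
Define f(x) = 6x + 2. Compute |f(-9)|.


f(-9) = -52
|-52| = 52

52


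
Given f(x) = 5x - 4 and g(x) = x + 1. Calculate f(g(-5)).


g(-5) = -4
f(-4) = -24

-24


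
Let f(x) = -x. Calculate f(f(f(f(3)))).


f(3) = -3
f(-3) = 3
f(3) = -3
f(-3) = 3

3


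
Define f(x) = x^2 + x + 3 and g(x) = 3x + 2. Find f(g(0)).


g(0) = 2
f(2) = 1*(2)^2 + 1*(2) + 3 = 9

9


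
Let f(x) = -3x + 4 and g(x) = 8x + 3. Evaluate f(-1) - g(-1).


f(-1) = 7
g(-1) = -5
Difference = 12

12


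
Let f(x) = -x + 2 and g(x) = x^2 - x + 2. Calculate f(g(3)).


g(3) = 8
f(8) = -6

-6


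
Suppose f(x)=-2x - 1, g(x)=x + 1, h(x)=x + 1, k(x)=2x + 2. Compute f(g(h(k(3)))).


-21


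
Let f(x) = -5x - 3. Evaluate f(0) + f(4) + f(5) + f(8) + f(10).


f(0) = -3
f(4) = -23
f(5) = -28
f(8) = -43
f(10) = -53
Sum = -150

-150


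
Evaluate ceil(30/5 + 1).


30/5 = 6
6 + 1 = 7
ceil(7) = 7

7


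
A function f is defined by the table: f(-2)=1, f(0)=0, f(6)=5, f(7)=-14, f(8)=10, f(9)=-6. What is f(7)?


Reading from the table at x = 7

-14


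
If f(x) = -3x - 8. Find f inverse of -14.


2


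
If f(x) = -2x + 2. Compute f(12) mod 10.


f(12) = -22
-22 mod 10 = 8

8


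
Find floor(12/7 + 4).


12/7 = 1.7143
1.7143 + 4 = 5.7143
floor(5.7143) = 5

5


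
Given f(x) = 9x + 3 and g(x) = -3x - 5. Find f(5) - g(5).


f(5) = 48
g(5) = -20
Difference = 68

68


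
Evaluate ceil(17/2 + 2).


17/2 = 8.5
8.5 + 2 = 10.5
ceil(10.5) = 11

11


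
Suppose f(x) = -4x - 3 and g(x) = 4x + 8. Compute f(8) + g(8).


5


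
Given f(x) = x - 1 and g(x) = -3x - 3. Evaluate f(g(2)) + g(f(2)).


f(g(2)) = -10
g(f(2)) = -6
Sum = -16

-16


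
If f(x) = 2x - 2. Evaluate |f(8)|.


14


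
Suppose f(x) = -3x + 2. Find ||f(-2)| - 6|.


f(-2) = 8
|8| = 8
|8 - 6| = 2

2


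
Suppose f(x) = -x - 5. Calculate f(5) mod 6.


f(5) = -10
-10 mod 6 = 2

2


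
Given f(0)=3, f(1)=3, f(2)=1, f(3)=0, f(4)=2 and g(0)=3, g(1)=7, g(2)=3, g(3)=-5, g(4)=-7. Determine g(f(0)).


f(0) = 3
g(3) = -5

-5


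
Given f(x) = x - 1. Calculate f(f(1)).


-1


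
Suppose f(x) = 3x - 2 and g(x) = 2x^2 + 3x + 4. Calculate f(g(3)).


g(3) = 31
f(31) = 91

91


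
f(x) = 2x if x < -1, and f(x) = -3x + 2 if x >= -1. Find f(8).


-22


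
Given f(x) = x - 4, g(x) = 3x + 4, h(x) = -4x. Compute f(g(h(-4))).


h(-4) = 16
g(16) = 52
f(52) = 48

48


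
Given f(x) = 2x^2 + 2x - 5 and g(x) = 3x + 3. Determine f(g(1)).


g(1) = 6
f(6) = 2*(6)^2 + 2*(6) - 5 = 79

79


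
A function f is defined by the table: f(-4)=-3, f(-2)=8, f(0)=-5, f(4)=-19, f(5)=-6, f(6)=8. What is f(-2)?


Reading from the table at x = -2

8


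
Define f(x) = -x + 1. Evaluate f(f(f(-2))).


f(-2) = 3
f(3) = -2
f(-2) = 3

3


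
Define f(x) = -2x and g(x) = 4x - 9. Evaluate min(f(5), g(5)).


-10


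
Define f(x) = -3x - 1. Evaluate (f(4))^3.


f(4) = -13
(-13)^3 = -2197

-2197


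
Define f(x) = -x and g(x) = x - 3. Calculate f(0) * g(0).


0


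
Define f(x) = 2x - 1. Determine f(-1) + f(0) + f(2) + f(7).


f(-1) = -3
f(0) = -1
f(2) = 3
f(7) = 13
Sum = 12

12


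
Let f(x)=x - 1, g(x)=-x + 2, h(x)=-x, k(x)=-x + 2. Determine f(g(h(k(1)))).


k(1) = 1
h(1) = -1
g(-1) = 3
f(3) = 2

2


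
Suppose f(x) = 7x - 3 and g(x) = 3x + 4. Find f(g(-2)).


g(-2) = -2
f(-2) = -17

-17


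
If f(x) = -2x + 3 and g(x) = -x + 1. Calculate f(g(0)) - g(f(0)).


3


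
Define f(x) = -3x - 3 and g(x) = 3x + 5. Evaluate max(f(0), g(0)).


f(0) = -3
g(0) = 5
max = 5

5


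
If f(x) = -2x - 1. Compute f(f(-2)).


f(-2) = 3
f(3) = -7

-7


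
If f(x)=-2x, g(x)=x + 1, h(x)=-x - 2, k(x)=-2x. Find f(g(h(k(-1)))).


k(-1) = 2
h(2) = -4
g(-4) = -3
f(-3) = 6

6


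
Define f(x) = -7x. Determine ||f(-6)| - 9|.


f(-6) = 42
|42| = 42
|42 - 9| = 33

33


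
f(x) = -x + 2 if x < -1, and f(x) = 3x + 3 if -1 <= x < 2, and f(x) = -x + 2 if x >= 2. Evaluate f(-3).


-3 satisfies x < -1
f(-3) = 5

5


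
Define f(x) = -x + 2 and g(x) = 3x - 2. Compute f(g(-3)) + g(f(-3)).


f(g(-3)) = 13
g(f(-3)) = 13
Sum = 26

26


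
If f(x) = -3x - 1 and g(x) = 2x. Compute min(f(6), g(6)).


f(6) = -19
g(6) = 12
min = -19

-19


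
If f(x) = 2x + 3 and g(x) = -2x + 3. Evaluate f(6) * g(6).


f(6) = 15
g(6) = -9
Product = -135

-135


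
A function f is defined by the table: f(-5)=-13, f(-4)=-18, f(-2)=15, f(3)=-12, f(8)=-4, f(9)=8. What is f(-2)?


Reading from the table at x = -2

15


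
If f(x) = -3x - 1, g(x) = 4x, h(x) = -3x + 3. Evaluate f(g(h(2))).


35


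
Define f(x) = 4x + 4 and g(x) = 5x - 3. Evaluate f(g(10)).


g(10) = 47
f(47) = 192

192


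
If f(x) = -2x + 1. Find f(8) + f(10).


f(8) = -15
f(10) = -19
Sum = -34

-34


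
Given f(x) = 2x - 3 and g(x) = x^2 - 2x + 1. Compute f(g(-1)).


g(-1) = 4
f(4) = 5

5


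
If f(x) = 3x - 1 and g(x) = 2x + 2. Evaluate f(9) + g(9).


f(9) = 26
g(9) = 20
Sum = 46

46


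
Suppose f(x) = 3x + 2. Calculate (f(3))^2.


f(3) = 11
(11)^2 = 121

121


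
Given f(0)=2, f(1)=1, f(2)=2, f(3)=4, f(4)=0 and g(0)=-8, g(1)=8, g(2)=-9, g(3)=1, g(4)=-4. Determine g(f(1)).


f(1) = 1
g(1) = 8

8


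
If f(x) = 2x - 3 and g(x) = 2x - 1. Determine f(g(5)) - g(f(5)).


f(g(5)) = 15
g(f(5)) = 13
Difference = 2

2


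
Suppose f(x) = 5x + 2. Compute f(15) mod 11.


f(15) = 77
77 mod 11 = 0

0


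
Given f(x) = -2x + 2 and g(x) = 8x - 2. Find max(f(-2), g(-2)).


f(-2) = 6
g(-2) = -18
max = 6

6


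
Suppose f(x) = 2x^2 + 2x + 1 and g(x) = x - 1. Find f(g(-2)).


13


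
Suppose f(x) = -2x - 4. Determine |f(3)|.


f(3) = -10
|-10| = 10

10


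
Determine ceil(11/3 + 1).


5


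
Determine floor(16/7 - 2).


16/7 = 2.2857
2.2857 - 2 = 0.2857
floor(0.2857) = 0

0


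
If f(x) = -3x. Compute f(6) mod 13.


f(6) = -18
-18 mod 13 = 8

8


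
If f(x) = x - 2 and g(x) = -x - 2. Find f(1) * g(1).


f(1) = -1
g(1) = -3
Product = 3

3


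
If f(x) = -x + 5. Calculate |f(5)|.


f(5) = 0
|0| = 0

0


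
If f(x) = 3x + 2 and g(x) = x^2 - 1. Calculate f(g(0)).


g(0) = -1
f(-1) = -1

-1


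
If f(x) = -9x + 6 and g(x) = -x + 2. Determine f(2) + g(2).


-12


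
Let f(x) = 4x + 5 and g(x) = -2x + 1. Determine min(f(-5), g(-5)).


f(-5) = -15
g(-5) = 11
min = -15

-15


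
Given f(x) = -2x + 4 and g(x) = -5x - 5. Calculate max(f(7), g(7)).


f(7) = -10
g(7) = -40
max = -10

-10


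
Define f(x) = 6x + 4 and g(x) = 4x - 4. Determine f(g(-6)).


-164


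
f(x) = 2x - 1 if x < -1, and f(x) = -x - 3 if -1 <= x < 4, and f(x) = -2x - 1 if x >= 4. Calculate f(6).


6 satisfies x >= 4
f(6) = -13

-13


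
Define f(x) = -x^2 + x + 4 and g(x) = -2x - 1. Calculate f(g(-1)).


g(-1) = 1
f(1) = (-1)*(1)^2 + 1*(1) + 4 = 4

4


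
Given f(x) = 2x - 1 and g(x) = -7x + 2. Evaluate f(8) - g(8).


69


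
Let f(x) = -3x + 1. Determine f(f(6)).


f(6) = -17
f(-17) = 52

52


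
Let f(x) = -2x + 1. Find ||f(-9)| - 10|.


9


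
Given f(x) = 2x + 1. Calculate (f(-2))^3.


f(-2) = -3
(-3)^3 = -27

-27


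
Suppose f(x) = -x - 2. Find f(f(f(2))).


f(2) = -4
f(-4) = 2
f(2) = -4

-4


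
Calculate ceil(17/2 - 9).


0


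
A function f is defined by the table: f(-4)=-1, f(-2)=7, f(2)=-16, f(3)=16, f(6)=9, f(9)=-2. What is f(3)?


Reading from the table at x = 3

16


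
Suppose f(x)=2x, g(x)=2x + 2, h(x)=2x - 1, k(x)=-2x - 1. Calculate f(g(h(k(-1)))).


k(-1) = 1
h(1) = 1
g(1) = 4
f(4) = 8

8
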